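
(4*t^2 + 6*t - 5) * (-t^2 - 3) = -4*t^4 - 6*t^3 - 7*t^2 - 18*t + 15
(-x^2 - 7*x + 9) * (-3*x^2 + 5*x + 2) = 3*x^4 + 16*x^3 - 64*x^2 + 31*x + 18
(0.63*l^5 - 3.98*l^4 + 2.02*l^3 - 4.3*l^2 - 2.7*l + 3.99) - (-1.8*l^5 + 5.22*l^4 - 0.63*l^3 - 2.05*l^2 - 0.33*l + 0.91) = 2.43*l^5 - 9.2*l^4 + 2.65*l^3 - 2.25*l^2 - 2.37*l + 3.08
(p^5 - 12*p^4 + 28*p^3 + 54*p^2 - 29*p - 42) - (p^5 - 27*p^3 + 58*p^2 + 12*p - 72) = -12*p^4 + 55*p^3 - 4*p^2 - 41*p + 30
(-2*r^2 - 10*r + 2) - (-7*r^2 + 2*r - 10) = 5*r^2 - 12*r + 12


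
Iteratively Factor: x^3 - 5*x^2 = (x - 5)*(x^2) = x*(x - 5)*(x)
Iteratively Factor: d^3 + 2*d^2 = (d + 2)*(d^2) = d*(d + 2)*(d)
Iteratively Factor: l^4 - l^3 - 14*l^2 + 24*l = (l - 3)*(l^3 + 2*l^2 - 8*l) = l*(l - 3)*(l^2 + 2*l - 8) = l*(l - 3)*(l - 2)*(l + 4)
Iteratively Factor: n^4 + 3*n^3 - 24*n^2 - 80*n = (n - 5)*(n^3 + 8*n^2 + 16*n) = (n - 5)*(n + 4)*(n^2 + 4*n) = n*(n - 5)*(n + 4)*(n + 4)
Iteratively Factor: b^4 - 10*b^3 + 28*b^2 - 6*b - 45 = (b + 1)*(b^3 - 11*b^2 + 39*b - 45) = (b - 3)*(b + 1)*(b^2 - 8*b + 15) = (b - 3)^2*(b + 1)*(b - 5)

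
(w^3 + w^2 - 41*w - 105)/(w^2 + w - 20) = (w^2 - 4*w - 21)/(w - 4)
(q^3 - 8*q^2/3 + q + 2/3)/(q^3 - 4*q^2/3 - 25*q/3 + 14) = (3*q^2 - 2*q - 1)/(3*q^2 + 2*q - 21)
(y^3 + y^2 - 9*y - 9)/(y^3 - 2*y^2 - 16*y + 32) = (y^3 + y^2 - 9*y - 9)/(y^3 - 2*y^2 - 16*y + 32)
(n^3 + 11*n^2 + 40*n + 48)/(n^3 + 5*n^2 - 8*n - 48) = (n + 3)/(n - 3)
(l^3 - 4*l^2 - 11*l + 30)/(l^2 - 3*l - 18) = (l^2 - 7*l + 10)/(l - 6)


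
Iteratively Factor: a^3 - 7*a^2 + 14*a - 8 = (a - 2)*(a^2 - 5*a + 4) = (a - 2)*(a - 1)*(a - 4)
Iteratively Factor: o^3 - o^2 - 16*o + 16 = (o + 4)*(o^2 - 5*o + 4) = (o - 1)*(o + 4)*(o - 4)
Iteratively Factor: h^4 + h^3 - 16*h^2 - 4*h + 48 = (h + 4)*(h^3 - 3*h^2 - 4*h + 12) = (h - 3)*(h + 4)*(h^2 - 4) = (h - 3)*(h - 2)*(h + 4)*(h + 2)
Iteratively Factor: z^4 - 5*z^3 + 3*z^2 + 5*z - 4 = (z + 1)*(z^3 - 6*z^2 + 9*z - 4) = (z - 4)*(z + 1)*(z^2 - 2*z + 1) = (z - 4)*(z - 1)*(z + 1)*(z - 1)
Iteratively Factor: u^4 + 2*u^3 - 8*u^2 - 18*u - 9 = (u + 3)*(u^3 - u^2 - 5*u - 3) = (u - 3)*(u + 3)*(u^2 + 2*u + 1) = (u - 3)*(u + 1)*(u + 3)*(u + 1)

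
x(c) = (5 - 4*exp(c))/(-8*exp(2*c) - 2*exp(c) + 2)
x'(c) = (5 - 4*exp(c))*(16*exp(2*c) + 2*exp(c))/(-8*exp(2*c) - 2*exp(c) + 2)^2 - 4*exp(c)/(-8*exp(2*c) - 2*exp(c) + 2) = (-16*exp(2*c) + 40*exp(c) + 1)*exp(c)/(2*(16*exp(4*c) + 8*exp(3*c) - 7*exp(2*c) - 2*exp(c) + 1))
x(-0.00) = -0.12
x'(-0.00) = 0.78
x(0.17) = -0.02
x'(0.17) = 0.46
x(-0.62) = -2.05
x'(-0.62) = 9.95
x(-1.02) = 14.91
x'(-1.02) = 169.06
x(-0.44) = -0.93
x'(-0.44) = 3.82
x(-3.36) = 2.53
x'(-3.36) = 0.04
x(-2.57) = 2.61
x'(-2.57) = 0.19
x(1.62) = 0.07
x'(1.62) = -0.05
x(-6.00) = 2.50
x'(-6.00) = 0.00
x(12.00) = 0.00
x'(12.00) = 0.00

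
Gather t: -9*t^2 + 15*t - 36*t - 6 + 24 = -9*t^2 - 21*t + 18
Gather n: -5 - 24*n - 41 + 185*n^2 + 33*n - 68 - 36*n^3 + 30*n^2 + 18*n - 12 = -36*n^3 + 215*n^2 + 27*n - 126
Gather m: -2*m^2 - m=-2*m^2 - m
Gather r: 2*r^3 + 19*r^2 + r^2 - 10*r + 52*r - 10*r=2*r^3 + 20*r^2 + 32*r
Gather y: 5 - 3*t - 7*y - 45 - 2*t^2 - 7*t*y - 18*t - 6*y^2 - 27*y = -2*t^2 - 21*t - 6*y^2 + y*(-7*t - 34) - 40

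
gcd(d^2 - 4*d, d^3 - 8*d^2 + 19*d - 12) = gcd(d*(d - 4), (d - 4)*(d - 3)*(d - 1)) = d - 4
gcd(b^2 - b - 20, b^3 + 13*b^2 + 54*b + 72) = b + 4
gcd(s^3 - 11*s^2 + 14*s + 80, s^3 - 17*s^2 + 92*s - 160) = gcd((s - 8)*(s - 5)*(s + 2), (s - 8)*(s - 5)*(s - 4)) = s^2 - 13*s + 40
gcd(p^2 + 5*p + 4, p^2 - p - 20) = p + 4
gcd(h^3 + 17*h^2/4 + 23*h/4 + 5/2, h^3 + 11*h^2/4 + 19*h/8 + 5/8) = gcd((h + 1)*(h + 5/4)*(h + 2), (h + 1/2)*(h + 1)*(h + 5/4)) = h^2 + 9*h/4 + 5/4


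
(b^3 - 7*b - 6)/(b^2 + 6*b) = (b^3 - 7*b - 6)/(b*(b + 6))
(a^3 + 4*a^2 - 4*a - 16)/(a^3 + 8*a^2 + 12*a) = (a^2 + 2*a - 8)/(a*(a + 6))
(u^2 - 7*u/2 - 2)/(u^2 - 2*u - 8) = (u + 1/2)/(u + 2)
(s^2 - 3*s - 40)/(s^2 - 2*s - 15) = (-s^2 + 3*s + 40)/(-s^2 + 2*s + 15)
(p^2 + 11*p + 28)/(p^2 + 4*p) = (p + 7)/p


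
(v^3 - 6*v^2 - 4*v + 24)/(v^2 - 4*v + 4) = (v^2 - 4*v - 12)/(v - 2)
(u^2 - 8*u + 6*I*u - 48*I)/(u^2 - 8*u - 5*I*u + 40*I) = (u + 6*I)/(u - 5*I)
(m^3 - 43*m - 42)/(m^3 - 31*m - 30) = (m^2 - m - 42)/(m^2 - m - 30)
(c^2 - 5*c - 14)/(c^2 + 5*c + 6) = (c - 7)/(c + 3)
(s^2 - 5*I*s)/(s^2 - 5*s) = (s - 5*I)/(s - 5)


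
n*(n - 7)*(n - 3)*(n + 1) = n^4 - 9*n^3 + 11*n^2 + 21*n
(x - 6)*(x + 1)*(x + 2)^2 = x^4 - x^3 - 22*x^2 - 44*x - 24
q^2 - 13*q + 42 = (q - 7)*(q - 6)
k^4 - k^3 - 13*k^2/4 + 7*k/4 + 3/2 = (k - 2)*(k - 1)*(k + 1/2)*(k + 3/2)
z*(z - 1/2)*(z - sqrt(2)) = z^3 - sqrt(2)*z^2 - z^2/2 + sqrt(2)*z/2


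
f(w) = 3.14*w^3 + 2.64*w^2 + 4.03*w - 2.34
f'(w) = 9.42*w^2 + 5.28*w + 4.03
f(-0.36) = -3.60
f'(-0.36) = 3.35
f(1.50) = 20.24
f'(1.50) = 33.14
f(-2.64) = -52.35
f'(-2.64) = 55.74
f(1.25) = 12.96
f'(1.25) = 25.35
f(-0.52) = -4.16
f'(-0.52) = 3.83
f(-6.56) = -801.59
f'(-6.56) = 374.77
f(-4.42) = -239.72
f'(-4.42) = 164.73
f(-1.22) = -9.03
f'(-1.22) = 11.61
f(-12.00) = -5096.46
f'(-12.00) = 1297.15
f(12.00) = 5852.10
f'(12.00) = 1423.87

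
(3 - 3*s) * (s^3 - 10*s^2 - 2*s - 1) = -3*s^4 + 33*s^3 - 24*s^2 - 3*s - 3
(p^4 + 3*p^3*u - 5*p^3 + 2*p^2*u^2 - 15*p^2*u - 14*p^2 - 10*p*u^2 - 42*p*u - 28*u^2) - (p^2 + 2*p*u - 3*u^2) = p^4 + 3*p^3*u - 5*p^3 + 2*p^2*u^2 - 15*p^2*u - 15*p^2 - 10*p*u^2 - 44*p*u - 25*u^2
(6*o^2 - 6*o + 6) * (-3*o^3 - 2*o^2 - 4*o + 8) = -18*o^5 + 6*o^4 - 30*o^3 + 60*o^2 - 72*o + 48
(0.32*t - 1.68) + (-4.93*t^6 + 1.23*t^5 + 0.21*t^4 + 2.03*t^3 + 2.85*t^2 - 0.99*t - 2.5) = -4.93*t^6 + 1.23*t^5 + 0.21*t^4 + 2.03*t^3 + 2.85*t^2 - 0.67*t - 4.18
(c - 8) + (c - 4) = 2*c - 12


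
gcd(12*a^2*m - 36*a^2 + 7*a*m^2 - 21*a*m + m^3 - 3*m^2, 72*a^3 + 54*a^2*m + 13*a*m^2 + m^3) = 12*a^2 + 7*a*m + m^2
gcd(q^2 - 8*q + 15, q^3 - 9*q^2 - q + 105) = q - 5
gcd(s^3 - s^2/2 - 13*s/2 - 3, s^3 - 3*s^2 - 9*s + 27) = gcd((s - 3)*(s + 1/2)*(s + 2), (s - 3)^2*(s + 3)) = s - 3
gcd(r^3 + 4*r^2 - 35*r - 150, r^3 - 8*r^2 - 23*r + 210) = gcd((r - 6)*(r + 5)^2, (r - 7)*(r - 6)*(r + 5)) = r^2 - r - 30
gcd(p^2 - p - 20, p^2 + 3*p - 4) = p + 4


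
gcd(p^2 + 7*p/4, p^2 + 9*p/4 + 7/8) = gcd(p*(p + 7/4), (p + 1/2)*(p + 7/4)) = p + 7/4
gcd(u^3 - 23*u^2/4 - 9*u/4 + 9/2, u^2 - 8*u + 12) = u - 6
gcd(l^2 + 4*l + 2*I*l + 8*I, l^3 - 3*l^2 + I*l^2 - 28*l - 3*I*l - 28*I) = l + 4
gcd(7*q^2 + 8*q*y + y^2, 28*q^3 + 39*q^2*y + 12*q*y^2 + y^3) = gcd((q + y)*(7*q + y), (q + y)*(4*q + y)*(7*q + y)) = 7*q^2 + 8*q*y + y^2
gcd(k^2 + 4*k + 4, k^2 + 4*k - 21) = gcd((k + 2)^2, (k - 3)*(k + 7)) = 1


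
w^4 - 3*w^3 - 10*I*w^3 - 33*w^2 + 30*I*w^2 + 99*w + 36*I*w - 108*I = (w - 3)*(w - 4*I)*(w - 3*I)^2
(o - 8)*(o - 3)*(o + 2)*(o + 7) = o^4 - 2*o^3 - 61*o^2 + 62*o + 336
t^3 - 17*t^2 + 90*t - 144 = (t - 8)*(t - 6)*(t - 3)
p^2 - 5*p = p*(p - 5)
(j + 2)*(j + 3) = j^2 + 5*j + 6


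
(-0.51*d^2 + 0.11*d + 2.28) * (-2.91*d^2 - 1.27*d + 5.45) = 1.4841*d^4 + 0.3276*d^3 - 9.554*d^2 - 2.2961*d + 12.426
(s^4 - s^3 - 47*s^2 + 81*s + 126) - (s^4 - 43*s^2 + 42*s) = -s^3 - 4*s^2 + 39*s + 126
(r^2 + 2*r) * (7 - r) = -r^3 + 5*r^2 + 14*r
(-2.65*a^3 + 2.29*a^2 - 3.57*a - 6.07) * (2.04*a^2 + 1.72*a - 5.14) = -5.406*a^5 + 0.1136*a^4 + 10.277*a^3 - 30.2938*a^2 + 7.9094*a + 31.1998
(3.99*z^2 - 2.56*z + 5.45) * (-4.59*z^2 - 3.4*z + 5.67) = -18.3141*z^4 - 1.8156*z^3 + 6.3118*z^2 - 33.0452*z + 30.9015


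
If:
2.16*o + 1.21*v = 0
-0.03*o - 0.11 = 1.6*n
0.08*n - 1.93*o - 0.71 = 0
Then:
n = -0.06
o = -0.37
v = 0.66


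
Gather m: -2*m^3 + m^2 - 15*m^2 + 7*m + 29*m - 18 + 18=-2*m^3 - 14*m^2 + 36*m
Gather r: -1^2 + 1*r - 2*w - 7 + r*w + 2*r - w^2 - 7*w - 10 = r*(w + 3) - w^2 - 9*w - 18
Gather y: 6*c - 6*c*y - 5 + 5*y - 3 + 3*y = 6*c + y*(8 - 6*c) - 8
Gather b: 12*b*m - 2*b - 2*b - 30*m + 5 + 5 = b*(12*m - 4) - 30*m + 10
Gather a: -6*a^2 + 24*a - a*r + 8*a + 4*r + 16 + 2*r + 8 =-6*a^2 + a*(32 - r) + 6*r + 24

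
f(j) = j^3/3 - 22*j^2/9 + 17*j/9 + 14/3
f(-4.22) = -71.89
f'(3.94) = -1.85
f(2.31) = 0.09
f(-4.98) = -106.53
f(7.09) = 13.98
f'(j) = j^2 - 44*j/9 + 17/9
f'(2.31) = -4.07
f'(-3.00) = 25.56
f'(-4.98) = 51.04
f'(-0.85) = 6.77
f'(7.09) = 17.49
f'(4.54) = 0.30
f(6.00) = 0.00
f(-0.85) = 1.09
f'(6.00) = 8.56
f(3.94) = -5.45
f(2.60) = -1.09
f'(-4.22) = 40.33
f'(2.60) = -4.06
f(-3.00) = -32.00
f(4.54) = -5.95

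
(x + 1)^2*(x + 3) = x^3 + 5*x^2 + 7*x + 3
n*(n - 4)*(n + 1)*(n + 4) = n^4 + n^3 - 16*n^2 - 16*n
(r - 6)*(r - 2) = r^2 - 8*r + 12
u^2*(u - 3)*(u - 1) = u^4 - 4*u^3 + 3*u^2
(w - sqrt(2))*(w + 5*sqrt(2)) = w^2 + 4*sqrt(2)*w - 10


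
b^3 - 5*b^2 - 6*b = b*(b - 6)*(b + 1)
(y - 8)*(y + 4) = y^2 - 4*y - 32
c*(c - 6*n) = c^2 - 6*c*n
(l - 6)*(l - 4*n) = l^2 - 4*l*n - 6*l + 24*n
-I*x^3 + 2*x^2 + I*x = x*(x + I)*(-I*x + 1)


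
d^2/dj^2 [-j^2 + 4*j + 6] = -2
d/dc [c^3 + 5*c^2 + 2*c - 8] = 3*c^2 + 10*c + 2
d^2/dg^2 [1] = 0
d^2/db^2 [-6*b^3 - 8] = -36*b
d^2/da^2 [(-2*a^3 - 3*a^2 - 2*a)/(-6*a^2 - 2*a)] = 11/(27*a^3 + 27*a^2 + 9*a + 1)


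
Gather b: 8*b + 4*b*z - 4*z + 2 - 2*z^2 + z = b*(4*z + 8) - 2*z^2 - 3*z + 2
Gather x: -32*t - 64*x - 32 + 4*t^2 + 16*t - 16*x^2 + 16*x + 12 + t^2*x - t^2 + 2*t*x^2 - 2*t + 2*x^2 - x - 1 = 3*t^2 - 18*t + x^2*(2*t - 14) + x*(t^2 - 49) - 21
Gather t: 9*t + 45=9*t + 45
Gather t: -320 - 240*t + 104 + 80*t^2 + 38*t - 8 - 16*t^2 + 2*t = 64*t^2 - 200*t - 224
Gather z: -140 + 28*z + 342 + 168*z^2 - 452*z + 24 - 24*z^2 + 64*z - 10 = 144*z^2 - 360*z + 216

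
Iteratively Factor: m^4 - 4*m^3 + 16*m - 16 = (m - 2)*(m^3 - 2*m^2 - 4*m + 8) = (m - 2)^2*(m^2 - 4) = (m - 2)^3*(m + 2)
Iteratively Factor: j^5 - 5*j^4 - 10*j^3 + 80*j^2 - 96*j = (j - 3)*(j^4 - 2*j^3 - 16*j^2 + 32*j) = j*(j - 3)*(j^3 - 2*j^2 - 16*j + 32) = j*(j - 3)*(j + 4)*(j^2 - 6*j + 8) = j*(j - 3)*(j - 2)*(j + 4)*(j - 4)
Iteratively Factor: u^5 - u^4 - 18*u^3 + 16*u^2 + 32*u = (u + 4)*(u^4 - 5*u^3 + 2*u^2 + 8*u) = (u - 4)*(u + 4)*(u^3 - u^2 - 2*u) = (u - 4)*(u - 2)*(u + 4)*(u^2 + u) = u*(u - 4)*(u - 2)*(u + 4)*(u + 1)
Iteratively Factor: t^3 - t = (t + 1)*(t^2 - t) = (t - 1)*(t + 1)*(t)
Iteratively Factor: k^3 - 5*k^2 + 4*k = (k)*(k^2 - 5*k + 4) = k*(k - 4)*(k - 1)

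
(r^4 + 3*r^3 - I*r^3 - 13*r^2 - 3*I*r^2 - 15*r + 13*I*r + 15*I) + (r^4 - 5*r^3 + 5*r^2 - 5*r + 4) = 2*r^4 - 2*r^3 - I*r^3 - 8*r^2 - 3*I*r^2 - 20*r + 13*I*r + 4 + 15*I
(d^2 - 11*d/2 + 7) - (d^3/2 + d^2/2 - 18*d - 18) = -d^3/2 + d^2/2 + 25*d/2 + 25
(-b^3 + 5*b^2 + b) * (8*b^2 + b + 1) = -8*b^5 + 39*b^4 + 12*b^3 + 6*b^2 + b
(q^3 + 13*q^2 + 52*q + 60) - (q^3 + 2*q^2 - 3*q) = 11*q^2 + 55*q + 60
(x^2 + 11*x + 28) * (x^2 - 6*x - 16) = x^4 + 5*x^3 - 54*x^2 - 344*x - 448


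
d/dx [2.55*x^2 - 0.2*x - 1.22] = 5.1*x - 0.2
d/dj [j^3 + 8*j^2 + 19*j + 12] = 3*j^2 + 16*j + 19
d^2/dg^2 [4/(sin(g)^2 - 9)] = 8*(-2*sin(g)^4 - 15*sin(g)^2 + 9)/(sin(g)^2 - 9)^3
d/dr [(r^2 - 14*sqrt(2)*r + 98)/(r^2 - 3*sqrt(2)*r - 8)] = (11*sqrt(2)*r^2 - 212*r + 406*sqrt(2))/(r^4 - 6*sqrt(2)*r^3 + 2*r^2 + 48*sqrt(2)*r + 64)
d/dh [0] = 0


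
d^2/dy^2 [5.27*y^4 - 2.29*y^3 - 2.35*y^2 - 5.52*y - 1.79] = 63.24*y^2 - 13.74*y - 4.7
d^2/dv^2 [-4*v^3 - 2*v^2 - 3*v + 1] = -24*v - 4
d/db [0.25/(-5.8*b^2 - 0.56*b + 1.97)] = (2.9*b + 0.14)/(5.8*b^2 + 0.56*b - 1.97)^2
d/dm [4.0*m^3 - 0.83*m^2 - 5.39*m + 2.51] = 12.0*m^2 - 1.66*m - 5.39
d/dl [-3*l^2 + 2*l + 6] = 2 - 6*l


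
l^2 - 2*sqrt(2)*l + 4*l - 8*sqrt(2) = (l + 4)*(l - 2*sqrt(2))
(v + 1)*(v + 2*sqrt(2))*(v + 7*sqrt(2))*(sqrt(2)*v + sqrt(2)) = sqrt(2)*v^4 + 2*sqrt(2)*v^3 + 18*v^3 + 36*v^2 + 29*sqrt(2)*v^2 + 18*v + 56*sqrt(2)*v + 28*sqrt(2)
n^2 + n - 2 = (n - 1)*(n + 2)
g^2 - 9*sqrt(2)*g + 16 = (g - 8*sqrt(2))*(g - sqrt(2))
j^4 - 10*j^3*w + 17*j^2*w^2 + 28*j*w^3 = j*(j - 7*w)*(j - 4*w)*(j + w)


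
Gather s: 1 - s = 1 - s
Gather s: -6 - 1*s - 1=-s - 7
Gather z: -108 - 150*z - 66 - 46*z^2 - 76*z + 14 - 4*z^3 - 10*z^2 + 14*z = -4*z^3 - 56*z^2 - 212*z - 160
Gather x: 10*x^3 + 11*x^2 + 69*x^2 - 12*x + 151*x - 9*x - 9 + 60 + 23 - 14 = 10*x^3 + 80*x^2 + 130*x + 60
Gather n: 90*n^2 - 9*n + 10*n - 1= 90*n^2 + n - 1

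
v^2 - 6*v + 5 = (v - 5)*(v - 1)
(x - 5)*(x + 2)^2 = x^3 - x^2 - 16*x - 20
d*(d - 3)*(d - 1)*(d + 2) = d^4 - 2*d^3 - 5*d^2 + 6*d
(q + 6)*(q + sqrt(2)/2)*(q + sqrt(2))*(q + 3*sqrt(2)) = q^4 + 6*q^3 + 9*sqrt(2)*q^3/2 + 10*q^2 + 27*sqrt(2)*q^2 + 3*sqrt(2)*q + 60*q + 18*sqrt(2)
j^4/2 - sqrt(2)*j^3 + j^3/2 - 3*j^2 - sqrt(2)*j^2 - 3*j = j*(j/2 + 1/2)*(j - 3*sqrt(2))*(j + sqrt(2))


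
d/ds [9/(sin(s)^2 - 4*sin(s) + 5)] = 18*(2 - sin(s))*cos(s)/(sin(s)^2 - 4*sin(s) + 5)^2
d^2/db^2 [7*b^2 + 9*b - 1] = 14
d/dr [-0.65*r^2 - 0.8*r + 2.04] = -1.3*r - 0.8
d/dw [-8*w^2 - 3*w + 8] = -16*w - 3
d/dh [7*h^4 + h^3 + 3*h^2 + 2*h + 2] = 28*h^3 + 3*h^2 + 6*h + 2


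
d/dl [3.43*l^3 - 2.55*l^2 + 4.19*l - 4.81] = 10.29*l^2 - 5.1*l + 4.19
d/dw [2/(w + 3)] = -2/(w + 3)^2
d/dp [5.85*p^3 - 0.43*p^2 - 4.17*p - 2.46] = 17.55*p^2 - 0.86*p - 4.17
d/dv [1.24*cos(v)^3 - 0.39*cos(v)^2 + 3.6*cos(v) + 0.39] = (-3.72*cos(v)^2 + 0.78*cos(v) - 3.6)*sin(v)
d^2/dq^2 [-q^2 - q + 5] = -2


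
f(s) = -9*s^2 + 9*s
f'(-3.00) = 63.00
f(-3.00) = -108.00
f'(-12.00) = 225.00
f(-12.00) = -1404.00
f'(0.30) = 3.60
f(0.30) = 1.89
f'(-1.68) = 39.24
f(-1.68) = -40.52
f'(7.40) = -124.20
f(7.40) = -426.24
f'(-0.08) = 10.44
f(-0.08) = -0.78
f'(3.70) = -57.60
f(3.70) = -89.91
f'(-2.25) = 49.50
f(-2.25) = -65.81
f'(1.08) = -10.44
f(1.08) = -0.78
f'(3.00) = -45.00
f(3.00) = -54.00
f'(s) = 9 - 18*s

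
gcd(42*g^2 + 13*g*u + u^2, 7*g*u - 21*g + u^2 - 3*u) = 7*g + u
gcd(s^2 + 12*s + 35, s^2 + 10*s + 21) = s + 7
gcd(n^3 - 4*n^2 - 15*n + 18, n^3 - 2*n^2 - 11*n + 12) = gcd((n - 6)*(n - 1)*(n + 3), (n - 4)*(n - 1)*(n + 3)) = n^2 + 2*n - 3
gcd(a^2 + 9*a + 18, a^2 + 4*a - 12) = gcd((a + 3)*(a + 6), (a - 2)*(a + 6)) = a + 6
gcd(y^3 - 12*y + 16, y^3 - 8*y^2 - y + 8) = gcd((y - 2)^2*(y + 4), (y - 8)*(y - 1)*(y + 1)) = 1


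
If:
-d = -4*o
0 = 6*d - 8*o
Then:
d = 0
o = 0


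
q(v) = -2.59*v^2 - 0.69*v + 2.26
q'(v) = -5.18*v - 0.69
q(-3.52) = -27.40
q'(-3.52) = 17.54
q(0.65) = 0.72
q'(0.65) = -4.06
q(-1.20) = -0.64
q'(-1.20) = 5.53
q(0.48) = 1.33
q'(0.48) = -3.18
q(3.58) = -33.40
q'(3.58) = -19.23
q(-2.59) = -13.33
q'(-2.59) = 12.73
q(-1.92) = -5.96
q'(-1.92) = 9.26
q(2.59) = -16.90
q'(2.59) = -14.11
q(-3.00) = -18.98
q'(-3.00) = 14.85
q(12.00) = -378.98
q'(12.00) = -62.85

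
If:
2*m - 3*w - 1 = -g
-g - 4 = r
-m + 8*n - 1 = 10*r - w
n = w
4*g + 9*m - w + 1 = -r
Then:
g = -188/57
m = 392/285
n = -49/95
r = -40/57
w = -49/95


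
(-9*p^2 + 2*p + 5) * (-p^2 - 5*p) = 9*p^4 + 43*p^3 - 15*p^2 - 25*p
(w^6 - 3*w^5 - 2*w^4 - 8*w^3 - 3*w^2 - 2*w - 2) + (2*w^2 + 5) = w^6 - 3*w^5 - 2*w^4 - 8*w^3 - w^2 - 2*w + 3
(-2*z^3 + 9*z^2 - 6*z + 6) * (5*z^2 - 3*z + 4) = -10*z^5 + 51*z^4 - 65*z^3 + 84*z^2 - 42*z + 24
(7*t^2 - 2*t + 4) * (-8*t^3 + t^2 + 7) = -56*t^5 + 23*t^4 - 34*t^3 + 53*t^2 - 14*t + 28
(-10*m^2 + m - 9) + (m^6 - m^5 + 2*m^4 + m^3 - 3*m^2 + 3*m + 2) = m^6 - m^5 + 2*m^4 + m^3 - 13*m^2 + 4*m - 7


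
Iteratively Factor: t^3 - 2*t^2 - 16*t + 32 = (t - 2)*(t^2 - 16) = (t - 2)*(t + 4)*(t - 4)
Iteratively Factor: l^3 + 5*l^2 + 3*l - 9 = (l + 3)*(l^2 + 2*l - 3) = (l - 1)*(l + 3)*(l + 3)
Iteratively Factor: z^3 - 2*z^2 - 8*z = (z - 4)*(z^2 + 2*z) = z*(z - 4)*(z + 2)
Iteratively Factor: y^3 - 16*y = (y)*(y^2 - 16) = y*(y + 4)*(y - 4)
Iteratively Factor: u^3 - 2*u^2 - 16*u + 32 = (u - 4)*(u^2 + 2*u - 8) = (u - 4)*(u - 2)*(u + 4)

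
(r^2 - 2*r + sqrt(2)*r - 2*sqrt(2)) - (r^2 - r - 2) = -r + sqrt(2)*r - 2*sqrt(2) + 2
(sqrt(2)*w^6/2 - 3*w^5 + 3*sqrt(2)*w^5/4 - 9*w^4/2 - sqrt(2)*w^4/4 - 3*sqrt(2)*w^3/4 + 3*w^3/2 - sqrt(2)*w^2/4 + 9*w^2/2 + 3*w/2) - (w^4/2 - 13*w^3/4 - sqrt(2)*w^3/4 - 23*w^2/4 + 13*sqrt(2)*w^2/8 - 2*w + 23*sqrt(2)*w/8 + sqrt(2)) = sqrt(2)*w^6/2 - 3*w^5 + 3*sqrt(2)*w^5/4 - 5*w^4 - sqrt(2)*w^4/4 - sqrt(2)*w^3/2 + 19*w^3/4 - 15*sqrt(2)*w^2/8 + 41*w^2/4 - 23*sqrt(2)*w/8 + 7*w/2 - sqrt(2)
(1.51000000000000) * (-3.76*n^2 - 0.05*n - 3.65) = -5.6776*n^2 - 0.0755*n - 5.5115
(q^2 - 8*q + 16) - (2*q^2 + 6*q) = -q^2 - 14*q + 16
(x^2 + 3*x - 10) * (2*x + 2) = 2*x^3 + 8*x^2 - 14*x - 20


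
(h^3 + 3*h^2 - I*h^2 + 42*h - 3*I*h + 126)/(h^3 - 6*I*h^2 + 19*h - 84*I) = (h^2 + h*(3 + 6*I) + 18*I)/(h^2 + I*h + 12)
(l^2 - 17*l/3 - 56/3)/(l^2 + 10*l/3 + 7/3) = (l - 8)/(l + 1)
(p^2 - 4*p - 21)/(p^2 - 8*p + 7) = (p + 3)/(p - 1)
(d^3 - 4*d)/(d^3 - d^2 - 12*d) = (4 - d^2)/(-d^2 + d + 12)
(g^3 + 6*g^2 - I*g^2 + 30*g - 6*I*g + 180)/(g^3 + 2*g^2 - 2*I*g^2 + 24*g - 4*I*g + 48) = (g^2 + g*(6 + 5*I) + 30*I)/(g^2 + g*(2 + 4*I) + 8*I)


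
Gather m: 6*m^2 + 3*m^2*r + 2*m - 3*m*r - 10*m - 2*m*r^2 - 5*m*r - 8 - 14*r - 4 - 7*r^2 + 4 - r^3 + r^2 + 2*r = m^2*(3*r + 6) + m*(-2*r^2 - 8*r - 8) - r^3 - 6*r^2 - 12*r - 8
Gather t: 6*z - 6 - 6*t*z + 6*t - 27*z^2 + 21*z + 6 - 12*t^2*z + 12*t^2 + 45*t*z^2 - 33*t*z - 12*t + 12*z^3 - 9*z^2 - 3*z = t^2*(12 - 12*z) + t*(45*z^2 - 39*z - 6) + 12*z^3 - 36*z^2 + 24*z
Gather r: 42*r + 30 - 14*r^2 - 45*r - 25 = -14*r^2 - 3*r + 5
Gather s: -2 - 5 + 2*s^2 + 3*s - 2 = 2*s^2 + 3*s - 9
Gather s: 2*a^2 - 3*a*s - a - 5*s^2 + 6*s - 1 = 2*a^2 - a - 5*s^2 + s*(6 - 3*a) - 1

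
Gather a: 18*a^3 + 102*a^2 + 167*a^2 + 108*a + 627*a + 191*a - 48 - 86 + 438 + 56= 18*a^3 + 269*a^2 + 926*a + 360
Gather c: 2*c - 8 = 2*c - 8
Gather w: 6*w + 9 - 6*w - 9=0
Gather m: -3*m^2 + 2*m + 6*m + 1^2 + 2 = -3*m^2 + 8*m + 3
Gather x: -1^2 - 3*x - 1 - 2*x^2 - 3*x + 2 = -2*x^2 - 6*x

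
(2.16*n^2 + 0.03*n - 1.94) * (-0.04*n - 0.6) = -0.0864*n^3 - 1.2972*n^2 + 0.0596*n + 1.164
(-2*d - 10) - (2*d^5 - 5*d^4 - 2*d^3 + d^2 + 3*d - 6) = -2*d^5 + 5*d^4 + 2*d^3 - d^2 - 5*d - 4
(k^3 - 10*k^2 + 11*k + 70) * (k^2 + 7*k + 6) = k^5 - 3*k^4 - 53*k^3 + 87*k^2 + 556*k + 420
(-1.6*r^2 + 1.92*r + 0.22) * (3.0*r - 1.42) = -4.8*r^3 + 8.032*r^2 - 2.0664*r - 0.3124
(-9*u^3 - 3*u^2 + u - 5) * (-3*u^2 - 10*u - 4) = 27*u^5 + 99*u^4 + 63*u^3 + 17*u^2 + 46*u + 20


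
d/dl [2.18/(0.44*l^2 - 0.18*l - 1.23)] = (0.3924 - 1.9184*l)/(-0.44*l^2 + 0.18*l + 1.23)^2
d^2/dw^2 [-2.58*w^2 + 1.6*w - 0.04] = -5.16000000000000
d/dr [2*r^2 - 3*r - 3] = 4*r - 3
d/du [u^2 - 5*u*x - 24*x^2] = 2*u - 5*x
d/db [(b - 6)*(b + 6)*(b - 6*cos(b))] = 6*b^2*sin(b) + 3*b^2 - 12*b*cos(b) - 216*sin(b) - 36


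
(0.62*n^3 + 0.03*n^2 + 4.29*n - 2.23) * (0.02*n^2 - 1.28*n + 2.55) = 0.0124*n^5 - 0.793*n^4 + 1.6284*n^3 - 5.4593*n^2 + 13.7939*n - 5.6865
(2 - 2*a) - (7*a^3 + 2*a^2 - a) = -7*a^3 - 2*a^2 - a + 2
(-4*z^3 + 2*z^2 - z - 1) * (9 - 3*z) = 12*z^4 - 42*z^3 + 21*z^2 - 6*z - 9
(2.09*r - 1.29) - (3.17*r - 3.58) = 2.29 - 1.08*r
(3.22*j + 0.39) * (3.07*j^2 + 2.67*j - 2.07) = 9.8854*j^3 + 9.7947*j^2 - 5.6241*j - 0.8073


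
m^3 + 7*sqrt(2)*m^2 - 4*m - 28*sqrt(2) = (m - 2)*(m + 2)*(m + 7*sqrt(2))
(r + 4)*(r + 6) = r^2 + 10*r + 24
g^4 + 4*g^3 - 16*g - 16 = (g - 2)*(g + 2)^3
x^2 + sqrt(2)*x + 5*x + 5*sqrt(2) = (x + 5)*(x + sqrt(2))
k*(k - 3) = k^2 - 3*k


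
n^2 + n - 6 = (n - 2)*(n + 3)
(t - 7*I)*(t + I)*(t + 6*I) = t^3 + 43*t + 42*I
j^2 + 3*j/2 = j*(j + 3/2)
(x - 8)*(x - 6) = x^2 - 14*x + 48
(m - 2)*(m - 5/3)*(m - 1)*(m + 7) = m^4 + 7*m^3/3 - 77*m^2/3 + 137*m/3 - 70/3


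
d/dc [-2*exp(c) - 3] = -2*exp(c)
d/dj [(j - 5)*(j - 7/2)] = 2*j - 17/2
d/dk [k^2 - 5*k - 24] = 2*k - 5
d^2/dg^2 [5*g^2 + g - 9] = 10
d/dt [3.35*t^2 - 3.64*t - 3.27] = 6.7*t - 3.64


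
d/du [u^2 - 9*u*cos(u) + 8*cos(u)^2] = 9*u*sin(u) + 2*u - 8*sin(2*u) - 9*cos(u)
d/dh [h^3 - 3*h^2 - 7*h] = 3*h^2 - 6*h - 7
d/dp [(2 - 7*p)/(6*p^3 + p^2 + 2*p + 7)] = (-42*p^3 - 7*p^2 - 14*p + 2*(7*p - 2)*(9*p^2 + p + 1) - 49)/(6*p^3 + p^2 + 2*p + 7)^2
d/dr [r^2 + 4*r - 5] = 2*r + 4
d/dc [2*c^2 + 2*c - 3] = 4*c + 2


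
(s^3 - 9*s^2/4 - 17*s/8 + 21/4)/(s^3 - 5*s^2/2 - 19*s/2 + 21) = (8*s^2 - 2*s - 21)/(4*(2*s^2 - s - 21))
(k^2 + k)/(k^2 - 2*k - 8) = k*(k + 1)/(k^2 - 2*k - 8)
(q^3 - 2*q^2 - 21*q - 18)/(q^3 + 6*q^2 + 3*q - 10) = (q^3 - 2*q^2 - 21*q - 18)/(q^3 + 6*q^2 + 3*q - 10)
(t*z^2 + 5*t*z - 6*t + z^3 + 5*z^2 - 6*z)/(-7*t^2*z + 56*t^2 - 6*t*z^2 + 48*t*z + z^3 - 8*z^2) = (z^2 + 5*z - 6)/(-7*t*z + 56*t + z^2 - 8*z)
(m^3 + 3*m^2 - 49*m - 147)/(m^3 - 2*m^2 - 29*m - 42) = (m + 7)/(m + 2)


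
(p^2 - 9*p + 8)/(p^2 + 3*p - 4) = (p - 8)/(p + 4)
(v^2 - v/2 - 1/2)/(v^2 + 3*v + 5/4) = 2*(v - 1)/(2*v + 5)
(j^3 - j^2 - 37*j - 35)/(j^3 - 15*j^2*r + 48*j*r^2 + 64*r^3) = (j^3 - j^2 - 37*j - 35)/(j^3 - 15*j^2*r + 48*j*r^2 + 64*r^3)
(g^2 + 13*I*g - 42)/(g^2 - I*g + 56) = (g + 6*I)/(g - 8*I)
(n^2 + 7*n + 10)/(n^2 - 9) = (n^2 + 7*n + 10)/(n^2 - 9)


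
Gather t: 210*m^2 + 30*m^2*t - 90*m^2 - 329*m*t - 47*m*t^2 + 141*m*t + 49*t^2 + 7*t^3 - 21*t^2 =120*m^2 + 7*t^3 + t^2*(28 - 47*m) + t*(30*m^2 - 188*m)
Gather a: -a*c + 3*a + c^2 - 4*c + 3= a*(3 - c) + c^2 - 4*c + 3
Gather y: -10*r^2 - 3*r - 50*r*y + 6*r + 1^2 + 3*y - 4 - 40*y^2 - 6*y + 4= -10*r^2 + 3*r - 40*y^2 + y*(-50*r - 3) + 1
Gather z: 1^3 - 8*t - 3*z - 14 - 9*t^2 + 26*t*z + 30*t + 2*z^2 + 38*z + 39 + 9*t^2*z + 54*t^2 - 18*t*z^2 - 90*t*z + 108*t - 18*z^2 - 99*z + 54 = 45*t^2 + 130*t + z^2*(-18*t - 16) + z*(9*t^2 - 64*t - 64) + 80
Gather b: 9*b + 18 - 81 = 9*b - 63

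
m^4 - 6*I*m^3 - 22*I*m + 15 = (m - 5*I)*(m - 3*I)*(m + I)^2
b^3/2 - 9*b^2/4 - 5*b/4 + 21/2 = (b/2 + 1)*(b - 7/2)*(b - 3)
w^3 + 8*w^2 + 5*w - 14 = (w - 1)*(w + 2)*(w + 7)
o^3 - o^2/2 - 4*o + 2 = (o - 2)*(o - 1/2)*(o + 2)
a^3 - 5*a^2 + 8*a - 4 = (a - 2)^2*(a - 1)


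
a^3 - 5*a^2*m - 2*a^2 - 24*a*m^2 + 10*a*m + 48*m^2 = (a - 2)*(a - 8*m)*(a + 3*m)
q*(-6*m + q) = -6*m*q + q^2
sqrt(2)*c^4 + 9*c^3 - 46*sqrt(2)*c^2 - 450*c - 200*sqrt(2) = (c - 5*sqrt(2))*(c + 4*sqrt(2))*(c + 5*sqrt(2))*(sqrt(2)*c + 1)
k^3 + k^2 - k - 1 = (k - 1)*(k + 1)^2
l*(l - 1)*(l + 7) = l^3 + 6*l^2 - 7*l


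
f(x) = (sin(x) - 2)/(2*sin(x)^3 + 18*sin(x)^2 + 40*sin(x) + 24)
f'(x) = (sin(x) - 2)*(-6*sin(x)^2*cos(x) - 36*sin(x)*cos(x) - 40*cos(x))/(2*sin(x)^3 + 18*sin(x)^2 + 40*sin(x) + 24)^2 + cos(x)/(2*sin(x)^3 + 18*sin(x)^2 + 40*sin(x) + 24) = (-2*sin(x)^3 - 3*sin(x)^2 + 36*sin(x) + 52)*cos(x)/(2*(sin(x)^3 + 9*sin(x)^2 + 20*sin(x) + 12)^2)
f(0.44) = -0.04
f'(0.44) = 0.06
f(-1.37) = -14.48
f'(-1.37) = 148.13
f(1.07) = -0.02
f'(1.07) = 0.01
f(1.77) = -0.01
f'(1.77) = -0.00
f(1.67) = -0.01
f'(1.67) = -0.00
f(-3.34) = -0.06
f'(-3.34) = -0.11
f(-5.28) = -0.02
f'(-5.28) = 0.02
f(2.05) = -0.01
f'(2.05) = -0.01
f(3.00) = -0.06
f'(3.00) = -0.13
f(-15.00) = -0.52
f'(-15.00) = -1.66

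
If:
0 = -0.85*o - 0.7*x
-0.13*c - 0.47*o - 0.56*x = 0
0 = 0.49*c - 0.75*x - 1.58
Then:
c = 1.50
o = 0.93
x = -1.13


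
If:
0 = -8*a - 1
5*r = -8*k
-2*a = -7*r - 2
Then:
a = -1/8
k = 45/224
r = -9/28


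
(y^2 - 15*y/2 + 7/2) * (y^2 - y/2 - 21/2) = y^4 - 8*y^3 - 13*y^2/4 + 77*y - 147/4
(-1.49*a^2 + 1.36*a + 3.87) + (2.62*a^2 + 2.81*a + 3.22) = 1.13*a^2 + 4.17*a + 7.09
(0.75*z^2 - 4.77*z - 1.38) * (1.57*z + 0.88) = 1.1775*z^3 - 6.8289*z^2 - 6.3642*z - 1.2144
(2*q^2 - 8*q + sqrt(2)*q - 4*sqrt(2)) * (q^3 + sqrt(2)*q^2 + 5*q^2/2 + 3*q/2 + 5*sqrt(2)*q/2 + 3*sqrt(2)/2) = 2*q^5 - 3*q^4 + 3*sqrt(2)*q^4 - 15*q^3 - 9*sqrt(2)*q^3/2 - 51*sqrt(2)*q^2/2 - 15*q^2 - 18*sqrt(2)*q - 17*q - 12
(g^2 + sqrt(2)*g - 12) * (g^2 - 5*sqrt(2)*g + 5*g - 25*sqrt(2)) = g^4 - 4*sqrt(2)*g^3 + 5*g^3 - 20*sqrt(2)*g^2 - 22*g^2 - 110*g + 60*sqrt(2)*g + 300*sqrt(2)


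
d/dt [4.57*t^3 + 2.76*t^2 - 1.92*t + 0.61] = 13.71*t^2 + 5.52*t - 1.92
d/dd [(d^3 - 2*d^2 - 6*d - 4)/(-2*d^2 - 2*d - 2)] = (-d^4 - 2*d^3 - 7*d^2 - 4*d + 2)/(2*(d^4 + 2*d^3 + 3*d^2 + 2*d + 1))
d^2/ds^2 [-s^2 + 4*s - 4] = -2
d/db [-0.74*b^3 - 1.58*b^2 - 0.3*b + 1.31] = -2.22*b^2 - 3.16*b - 0.3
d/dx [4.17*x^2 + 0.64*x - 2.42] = 8.34*x + 0.64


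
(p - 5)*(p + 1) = p^2 - 4*p - 5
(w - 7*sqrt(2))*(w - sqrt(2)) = w^2 - 8*sqrt(2)*w + 14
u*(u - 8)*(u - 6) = u^3 - 14*u^2 + 48*u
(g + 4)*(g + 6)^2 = g^3 + 16*g^2 + 84*g + 144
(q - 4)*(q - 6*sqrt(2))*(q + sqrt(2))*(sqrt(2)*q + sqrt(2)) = sqrt(2)*q^4 - 10*q^3 - 3*sqrt(2)*q^3 - 16*sqrt(2)*q^2 + 30*q^2 + 40*q + 36*sqrt(2)*q + 48*sqrt(2)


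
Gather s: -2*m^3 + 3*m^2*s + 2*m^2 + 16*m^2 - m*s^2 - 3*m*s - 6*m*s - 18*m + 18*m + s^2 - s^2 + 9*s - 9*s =-2*m^3 + 18*m^2 - m*s^2 + s*(3*m^2 - 9*m)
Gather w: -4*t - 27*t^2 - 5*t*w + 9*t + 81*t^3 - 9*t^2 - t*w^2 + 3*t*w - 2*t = 81*t^3 - 36*t^2 - t*w^2 - 2*t*w + 3*t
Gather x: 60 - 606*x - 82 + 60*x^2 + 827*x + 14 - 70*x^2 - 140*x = -10*x^2 + 81*x - 8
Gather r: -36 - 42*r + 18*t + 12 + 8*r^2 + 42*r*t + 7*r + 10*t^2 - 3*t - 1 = 8*r^2 + r*(42*t - 35) + 10*t^2 + 15*t - 25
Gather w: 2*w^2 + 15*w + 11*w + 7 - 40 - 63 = 2*w^2 + 26*w - 96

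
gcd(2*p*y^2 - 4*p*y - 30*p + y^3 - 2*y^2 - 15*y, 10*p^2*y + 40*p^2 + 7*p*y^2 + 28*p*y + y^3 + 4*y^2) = 2*p + y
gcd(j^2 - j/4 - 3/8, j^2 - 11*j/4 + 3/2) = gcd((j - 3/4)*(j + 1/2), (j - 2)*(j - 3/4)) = j - 3/4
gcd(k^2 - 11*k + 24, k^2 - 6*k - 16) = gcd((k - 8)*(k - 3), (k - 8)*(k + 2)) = k - 8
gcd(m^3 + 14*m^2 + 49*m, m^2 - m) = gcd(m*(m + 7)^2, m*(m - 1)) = m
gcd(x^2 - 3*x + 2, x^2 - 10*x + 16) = x - 2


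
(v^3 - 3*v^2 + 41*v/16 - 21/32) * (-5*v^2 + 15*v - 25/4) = -5*v^5 + 30*v^4 - 1025*v^3/16 + 1935*v^2/32 - 1655*v/64 + 525/128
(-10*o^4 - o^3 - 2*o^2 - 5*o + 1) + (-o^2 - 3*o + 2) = -10*o^4 - o^3 - 3*o^2 - 8*o + 3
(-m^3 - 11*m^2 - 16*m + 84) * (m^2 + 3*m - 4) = -m^5 - 14*m^4 - 45*m^3 + 80*m^2 + 316*m - 336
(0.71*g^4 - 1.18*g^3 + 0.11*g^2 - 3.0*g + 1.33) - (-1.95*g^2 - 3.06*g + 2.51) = 0.71*g^4 - 1.18*g^3 + 2.06*g^2 + 0.0600000000000001*g - 1.18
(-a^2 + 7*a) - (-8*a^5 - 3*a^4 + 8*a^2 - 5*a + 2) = 8*a^5 + 3*a^4 - 9*a^2 + 12*a - 2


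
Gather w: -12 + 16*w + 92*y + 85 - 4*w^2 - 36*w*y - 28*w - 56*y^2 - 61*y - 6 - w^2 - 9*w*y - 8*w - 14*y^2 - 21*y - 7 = -5*w^2 + w*(-45*y - 20) - 70*y^2 + 10*y + 60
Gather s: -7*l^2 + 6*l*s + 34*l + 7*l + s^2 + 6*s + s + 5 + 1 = -7*l^2 + 41*l + s^2 + s*(6*l + 7) + 6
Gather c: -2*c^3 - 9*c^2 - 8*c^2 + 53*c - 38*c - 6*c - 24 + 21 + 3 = -2*c^3 - 17*c^2 + 9*c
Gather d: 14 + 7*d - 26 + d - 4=8*d - 16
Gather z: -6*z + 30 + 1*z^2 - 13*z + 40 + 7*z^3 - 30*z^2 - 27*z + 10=7*z^3 - 29*z^2 - 46*z + 80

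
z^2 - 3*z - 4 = (z - 4)*(z + 1)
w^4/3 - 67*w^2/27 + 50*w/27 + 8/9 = (w/3 + 1)*(w - 2)*(w - 4/3)*(w + 1/3)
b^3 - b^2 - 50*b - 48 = (b - 8)*(b + 1)*(b + 6)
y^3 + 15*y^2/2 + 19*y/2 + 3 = (y + 1/2)*(y + 1)*(y + 6)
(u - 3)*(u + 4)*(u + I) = u^3 + u^2 + I*u^2 - 12*u + I*u - 12*I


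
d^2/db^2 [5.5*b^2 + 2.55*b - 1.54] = 11.0000000000000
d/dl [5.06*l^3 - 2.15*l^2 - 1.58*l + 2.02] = 15.18*l^2 - 4.3*l - 1.58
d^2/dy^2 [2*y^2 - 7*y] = 4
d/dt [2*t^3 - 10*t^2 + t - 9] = 6*t^2 - 20*t + 1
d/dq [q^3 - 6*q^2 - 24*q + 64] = 3*q^2 - 12*q - 24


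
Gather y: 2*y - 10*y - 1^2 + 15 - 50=-8*y - 36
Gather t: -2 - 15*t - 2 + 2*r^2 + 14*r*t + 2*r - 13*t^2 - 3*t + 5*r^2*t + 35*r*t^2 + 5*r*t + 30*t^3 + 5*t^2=2*r^2 + 2*r + 30*t^3 + t^2*(35*r - 8) + t*(5*r^2 + 19*r - 18) - 4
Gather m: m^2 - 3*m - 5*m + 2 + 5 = m^2 - 8*m + 7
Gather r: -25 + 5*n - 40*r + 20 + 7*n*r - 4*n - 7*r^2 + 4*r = n - 7*r^2 + r*(7*n - 36) - 5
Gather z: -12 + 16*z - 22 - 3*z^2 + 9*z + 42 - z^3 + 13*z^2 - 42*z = -z^3 + 10*z^2 - 17*z + 8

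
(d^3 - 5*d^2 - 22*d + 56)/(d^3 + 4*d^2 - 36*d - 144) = (d^2 - 9*d + 14)/(d^2 - 36)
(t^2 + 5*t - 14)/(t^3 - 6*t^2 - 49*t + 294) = (t - 2)/(t^2 - 13*t + 42)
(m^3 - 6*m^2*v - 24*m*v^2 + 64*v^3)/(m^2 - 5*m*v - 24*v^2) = (m^2 + 2*m*v - 8*v^2)/(m + 3*v)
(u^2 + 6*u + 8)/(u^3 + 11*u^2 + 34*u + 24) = (u + 2)/(u^2 + 7*u + 6)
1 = 1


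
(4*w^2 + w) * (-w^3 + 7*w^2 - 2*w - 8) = -4*w^5 + 27*w^4 - w^3 - 34*w^2 - 8*w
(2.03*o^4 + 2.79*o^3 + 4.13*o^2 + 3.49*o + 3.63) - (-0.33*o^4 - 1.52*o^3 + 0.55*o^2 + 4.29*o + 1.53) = 2.36*o^4 + 4.31*o^3 + 3.58*o^2 - 0.8*o + 2.1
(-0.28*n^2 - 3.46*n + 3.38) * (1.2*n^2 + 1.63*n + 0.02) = -0.336*n^4 - 4.6084*n^3 - 1.5894*n^2 + 5.4402*n + 0.0676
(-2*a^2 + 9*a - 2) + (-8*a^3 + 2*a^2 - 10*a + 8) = -8*a^3 - a + 6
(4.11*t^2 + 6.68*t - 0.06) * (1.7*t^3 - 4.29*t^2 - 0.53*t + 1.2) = 6.987*t^5 - 6.2759*t^4 - 30.9375*t^3 + 1.649*t^2 + 8.0478*t - 0.072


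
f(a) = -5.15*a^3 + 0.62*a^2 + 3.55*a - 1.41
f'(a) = -15.45*a^2 + 1.24*a + 3.55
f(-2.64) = 88.30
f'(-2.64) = -107.40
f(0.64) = -0.23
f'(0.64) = -1.98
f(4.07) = -323.90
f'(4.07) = -247.33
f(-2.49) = 73.10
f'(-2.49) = -95.33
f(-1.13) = 2.80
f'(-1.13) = -17.58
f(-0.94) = 0.08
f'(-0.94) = -11.27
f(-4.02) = 328.91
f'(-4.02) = -251.11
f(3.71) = -242.69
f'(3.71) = -204.50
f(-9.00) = 3771.21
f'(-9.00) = -1259.06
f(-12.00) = 8944.47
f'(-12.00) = -2236.13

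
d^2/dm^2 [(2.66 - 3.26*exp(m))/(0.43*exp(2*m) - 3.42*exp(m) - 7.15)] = (-0.602774*exp(4*m) - 2.82682*exp(3*m) - 71.872608*exp(2*m) + 143.541884*exp(m) - 231.70433)*exp(m)/(0.079507*exp(6*m) - 1.897074*exp(5*m) + 11.122251*exp(4*m) + 23.087052*exp(3*m) - 184.939755*exp(2*m) - 524.51685*exp(m) - 365.525875)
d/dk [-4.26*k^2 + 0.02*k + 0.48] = 0.02 - 8.52*k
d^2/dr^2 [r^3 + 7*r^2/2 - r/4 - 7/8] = 6*r + 7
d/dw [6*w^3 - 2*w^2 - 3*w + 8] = 18*w^2 - 4*w - 3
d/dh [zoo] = 0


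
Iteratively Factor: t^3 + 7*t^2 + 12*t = (t + 3)*(t^2 + 4*t) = t*(t + 3)*(t + 4)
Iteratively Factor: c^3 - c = (c - 1)*(c^2 + c) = (c - 1)*(c + 1)*(c)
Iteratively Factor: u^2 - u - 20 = (u + 4)*(u - 5)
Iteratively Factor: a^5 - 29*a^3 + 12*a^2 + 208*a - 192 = (a - 4)*(a^4 + 4*a^3 - 13*a^2 - 40*a + 48) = (a - 4)*(a - 3)*(a^3 + 7*a^2 + 8*a - 16) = (a - 4)*(a - 3)*(a + 4)*(a^2 + 3*a - 4) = (a - 4)*(a - 3)*(a + 4)^2*(a - 1)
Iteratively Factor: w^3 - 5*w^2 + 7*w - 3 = (w - 1)*(w^2 - 4*w + 3) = (w - 3)*(w - 1)*(w - 1)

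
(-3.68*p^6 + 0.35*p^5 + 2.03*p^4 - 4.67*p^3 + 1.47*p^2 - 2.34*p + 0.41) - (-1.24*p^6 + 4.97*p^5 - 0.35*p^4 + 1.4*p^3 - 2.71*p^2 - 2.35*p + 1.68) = -2.44*p^6 - 4.62*p^5 + 2.38*p^4 - 6.07*p^3 + 4.18*p^2 + 0.0100000000000002*p - 1.27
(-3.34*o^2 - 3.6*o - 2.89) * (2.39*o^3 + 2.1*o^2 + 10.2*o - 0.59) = -7.9826*o^5 - 15.618*o^4 - 48.5351*o^3 - 40.8184*o^2 - 27.354*o + 1.7051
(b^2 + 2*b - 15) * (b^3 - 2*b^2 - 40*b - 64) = b^5 - 59*b^3 - 114*b^2 + 472*b + 960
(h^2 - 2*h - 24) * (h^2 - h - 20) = h^4 - 3*h^3 - 42*h^2 + 64*h + 480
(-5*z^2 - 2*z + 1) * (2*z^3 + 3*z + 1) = -10*z^5 - 4*z^4 - 13*z^3 - 11*z^2 + z + 1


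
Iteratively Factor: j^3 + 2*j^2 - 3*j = (j)*(j^2 + 2*j - 3) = j*(j - 1)*(j + 3)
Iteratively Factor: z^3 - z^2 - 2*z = (z)*(z^2 - z - 2) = z*(z + 1)*(z - 2)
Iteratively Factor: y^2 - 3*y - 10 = (y - 5)*(y + 2)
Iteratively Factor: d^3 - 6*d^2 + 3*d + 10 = (d - 5)*(d^2 - d - 2) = (d - 5)*(d - 2)*(d + 1)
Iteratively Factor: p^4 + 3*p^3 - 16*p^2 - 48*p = (p)*(p^3 + 3*p^2 - 16*p - 48) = p*(p - 4)*(p^2 + 7*p + 12) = p*(p - 4)*(p + 4)*(p + 3)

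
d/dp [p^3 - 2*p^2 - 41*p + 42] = 3*p^2 - 4*p - 41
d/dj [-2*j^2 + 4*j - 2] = 4 - 4*j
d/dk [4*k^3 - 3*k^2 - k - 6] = 12*k^2 - 6*k - 1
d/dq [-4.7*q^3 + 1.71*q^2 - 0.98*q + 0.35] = -14.1*q^2 + 3.42*q - 0.98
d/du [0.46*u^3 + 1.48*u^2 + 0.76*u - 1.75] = 1.38*u^2 + 2.96*u + 0.76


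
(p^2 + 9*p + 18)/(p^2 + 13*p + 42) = (p + 3)/(p + 7)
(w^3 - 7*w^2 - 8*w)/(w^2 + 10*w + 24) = w*(w^2 - 7*w - 8)/(w^2 + 10*w + 24)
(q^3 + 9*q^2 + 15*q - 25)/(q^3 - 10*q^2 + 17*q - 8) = (q^2 + 10*q + 25)/(q^2 - 9*q + 8)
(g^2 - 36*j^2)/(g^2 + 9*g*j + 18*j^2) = (g - 6*j)/(g + 3*j)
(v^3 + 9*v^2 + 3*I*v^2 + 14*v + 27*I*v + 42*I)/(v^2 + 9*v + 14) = v + 3*I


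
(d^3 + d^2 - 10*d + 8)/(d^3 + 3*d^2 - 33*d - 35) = (d^3 + d^2 - 10*d + 8)/(d^3 + 3*d^2 - 33*d - 35)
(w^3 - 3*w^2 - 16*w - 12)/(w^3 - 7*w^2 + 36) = (w + 1)/(w - 3)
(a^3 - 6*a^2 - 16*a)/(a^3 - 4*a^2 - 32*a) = (a + 2)/(a + 4)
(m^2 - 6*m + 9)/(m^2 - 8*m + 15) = (m - 3)/(m - 5)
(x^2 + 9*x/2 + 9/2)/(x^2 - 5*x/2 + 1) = (2*x^2 + 9*x + 9)/(2*x^2 - 5*x + 2)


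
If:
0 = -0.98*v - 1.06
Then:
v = -1.08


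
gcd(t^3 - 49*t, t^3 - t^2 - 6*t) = t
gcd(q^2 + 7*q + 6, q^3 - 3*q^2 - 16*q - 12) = q + 1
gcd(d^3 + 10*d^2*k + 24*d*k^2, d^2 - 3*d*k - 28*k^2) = d + 4*k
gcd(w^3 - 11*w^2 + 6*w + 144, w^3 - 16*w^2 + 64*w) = w - 8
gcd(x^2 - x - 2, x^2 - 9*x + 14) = x - 2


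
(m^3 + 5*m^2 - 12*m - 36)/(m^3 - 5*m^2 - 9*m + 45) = (m^2 + 8*m + 12)/(m^2 - 2*m - 15)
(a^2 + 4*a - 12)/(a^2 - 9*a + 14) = (a + 6)/(a - 7)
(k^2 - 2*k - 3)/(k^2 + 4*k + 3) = (k - 3)/(k + 3)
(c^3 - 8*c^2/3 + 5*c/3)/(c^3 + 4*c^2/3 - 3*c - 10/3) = c*(c - 1)/(c^2 + 3*c + 2)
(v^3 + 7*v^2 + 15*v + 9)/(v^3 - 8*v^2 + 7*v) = (v^3 + 7*v^2 + 15*v + 9)/(v*(v^2 - 8*v + 7))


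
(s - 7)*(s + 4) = s^2 - 3*s - 28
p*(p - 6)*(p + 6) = p^3 - 36*p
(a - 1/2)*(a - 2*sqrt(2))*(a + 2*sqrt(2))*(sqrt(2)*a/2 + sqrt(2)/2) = sqrt(2)*a^4/2 + sqrt(2)*a^3/4 - 17*sqrt(2)*a^2/4 - 2*sqrt(2)*a + 2*sqrt(2)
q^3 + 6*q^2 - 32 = (q - 2)*(q + 4)^2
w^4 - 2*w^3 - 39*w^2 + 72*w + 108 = (w - 6)*(w - 3)*(w + 1)*(w + 6)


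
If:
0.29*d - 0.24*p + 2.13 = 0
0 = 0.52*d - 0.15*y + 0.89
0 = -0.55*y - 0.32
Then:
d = -1.88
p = 6.60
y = -0.58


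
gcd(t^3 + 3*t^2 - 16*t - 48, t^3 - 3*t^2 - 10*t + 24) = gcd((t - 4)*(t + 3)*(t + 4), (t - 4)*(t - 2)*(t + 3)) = t^2 - t - 12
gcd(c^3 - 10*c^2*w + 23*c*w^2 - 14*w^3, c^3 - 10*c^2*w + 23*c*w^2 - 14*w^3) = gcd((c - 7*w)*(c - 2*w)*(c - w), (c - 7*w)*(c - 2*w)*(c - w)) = -c^3 + 10*c^2*w - 23*c*w^2 + 14*w^3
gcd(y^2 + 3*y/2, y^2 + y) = y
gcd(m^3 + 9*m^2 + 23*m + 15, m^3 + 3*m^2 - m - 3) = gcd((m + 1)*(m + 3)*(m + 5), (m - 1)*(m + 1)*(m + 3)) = m^2 + 4*m + 3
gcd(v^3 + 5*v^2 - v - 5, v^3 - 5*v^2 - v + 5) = v^2 - 1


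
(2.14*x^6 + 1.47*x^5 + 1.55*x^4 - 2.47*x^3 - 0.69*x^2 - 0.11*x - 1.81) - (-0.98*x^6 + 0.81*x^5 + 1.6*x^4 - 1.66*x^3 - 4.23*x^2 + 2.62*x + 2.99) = 3.12*x^6 + 0.66*x^5 - 0.05*x^4 - 0.81*x^3 + 3.54*x^2 - 2.73*x - 4.8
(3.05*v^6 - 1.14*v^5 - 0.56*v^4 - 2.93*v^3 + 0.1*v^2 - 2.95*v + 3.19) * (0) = 0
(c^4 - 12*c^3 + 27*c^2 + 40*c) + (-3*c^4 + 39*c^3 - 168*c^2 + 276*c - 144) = -2*c^4 + 27*c^3 - 141*c^2 + 316*c - 144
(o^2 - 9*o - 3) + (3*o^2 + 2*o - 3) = 4*o^2 - 7*o - 6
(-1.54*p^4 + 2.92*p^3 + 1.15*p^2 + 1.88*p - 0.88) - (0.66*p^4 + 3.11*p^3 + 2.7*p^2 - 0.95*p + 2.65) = -2.2*p^4 - 0.19*p^3 - 1.55*p^2 + 2.83*p - 3.53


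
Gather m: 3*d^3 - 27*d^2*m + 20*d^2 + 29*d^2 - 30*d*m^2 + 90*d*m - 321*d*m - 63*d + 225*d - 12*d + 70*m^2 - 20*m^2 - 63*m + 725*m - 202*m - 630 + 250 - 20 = 3*d^3 + 49*d^2 + 150*d + m^2*(50 - 30*d) + m*(-27*d^2 - 231*d + 460) - 400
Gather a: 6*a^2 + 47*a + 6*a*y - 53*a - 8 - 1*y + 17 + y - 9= 6*a^2 + a*(6*y - 6)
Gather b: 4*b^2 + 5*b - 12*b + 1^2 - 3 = 4*b^2 - 7*b - 2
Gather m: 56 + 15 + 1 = 72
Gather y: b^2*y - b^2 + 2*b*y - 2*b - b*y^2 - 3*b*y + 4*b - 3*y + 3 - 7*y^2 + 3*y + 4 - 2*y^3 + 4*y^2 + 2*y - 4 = -b^2 + 2*b - 2*y^3 + y^2*(-b - 3) + y*(b^2 - b + 2) + 3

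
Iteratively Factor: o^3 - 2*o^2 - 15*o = (o + 3)*(o^2 - 5*o) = (o - 5)*(o + 3)*(o)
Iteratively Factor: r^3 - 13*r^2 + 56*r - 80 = (r - 4)*(r^2 - 9*r + 20) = (r - 5)*(r - 4)*(r - 4)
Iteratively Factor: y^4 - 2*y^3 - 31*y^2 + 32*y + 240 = (y + 3)*(y^3 - 5*y^2 - 16*y + 80) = (y - 5)*(y + 3)*(y^2 - 16) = (y - 5)*(y - 4)*(y + 3)*(y + 4)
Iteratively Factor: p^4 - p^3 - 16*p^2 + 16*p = (p)*(p^3 - p^2 - 16*p + 16) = p*(p + 4)*(p^2 - 5*p + 4) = p*(p - 1)*(p + 4)*(p - 4)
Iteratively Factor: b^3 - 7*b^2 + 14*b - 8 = (b - 1)*(b^2 - 6*b + 8) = (b - 4)*(b - 1)*(b - 2)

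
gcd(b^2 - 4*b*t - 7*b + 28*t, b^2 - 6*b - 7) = b - 7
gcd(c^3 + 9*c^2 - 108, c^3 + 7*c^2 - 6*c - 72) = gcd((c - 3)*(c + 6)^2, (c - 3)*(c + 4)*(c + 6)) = c^2 + 3*c - 18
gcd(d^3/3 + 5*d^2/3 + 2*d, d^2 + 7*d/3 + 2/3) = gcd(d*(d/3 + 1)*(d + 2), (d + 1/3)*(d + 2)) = d + 2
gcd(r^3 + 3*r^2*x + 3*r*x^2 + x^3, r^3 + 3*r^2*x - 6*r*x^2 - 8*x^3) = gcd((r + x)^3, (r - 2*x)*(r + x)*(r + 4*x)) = r + x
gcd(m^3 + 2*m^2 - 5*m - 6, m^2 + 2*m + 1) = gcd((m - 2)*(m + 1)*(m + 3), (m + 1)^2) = m + 1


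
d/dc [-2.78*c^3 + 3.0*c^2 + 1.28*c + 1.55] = -8.34*c^2 + 6.0*c + 1.28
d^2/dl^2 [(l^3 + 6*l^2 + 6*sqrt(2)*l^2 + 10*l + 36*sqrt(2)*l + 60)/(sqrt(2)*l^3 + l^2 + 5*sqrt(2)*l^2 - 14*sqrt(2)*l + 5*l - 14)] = 2*(2*l^6 + 11*sqrt(2)*l^6 + 144*l^5 + 201*sqrt(2)*l^5 + 1560*l^4 + 1608*sqrt(2)*l^4 + 4636*sqrt(2)*l^3 + 8235*l^3 + 5640*sqrt(2)*l^2 + 12750*l^2 - 8172*l + 8112*sqrt(2)*l - 2464*sqrt(2) + 13624)/(2*sqrt(2)*l^9 + 6*l^8 + 30*sqrt(2)*l^8 + 90*l^7 + 69*sqrt(2)*l^7 - 545*sqrt(2)*l^6 + 199*l^6 - 1755*l^5 - 825*sqrt(2)*l^5 - 2739*l^4 + 4995*sqrt(2)*l^4 - 6874*sqrt(2)*l^3 + 17345*l^3 - 16926*l^2 + 8820*sqrt(2)*l^2 - 8232*sqrt(2)*l + 2940*l - 2744)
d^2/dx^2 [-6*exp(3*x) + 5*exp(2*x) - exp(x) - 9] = (-54*exp(2*x) + 20*exp(x) - 1)*exp(x)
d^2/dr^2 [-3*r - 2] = 0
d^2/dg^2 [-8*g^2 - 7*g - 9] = -16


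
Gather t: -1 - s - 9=-s - 10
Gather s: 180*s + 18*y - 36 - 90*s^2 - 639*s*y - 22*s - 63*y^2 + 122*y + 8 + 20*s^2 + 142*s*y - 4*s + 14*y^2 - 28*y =-70*s^2 + s*(154 - 497*y) - 49*y^2 + 112*y - 28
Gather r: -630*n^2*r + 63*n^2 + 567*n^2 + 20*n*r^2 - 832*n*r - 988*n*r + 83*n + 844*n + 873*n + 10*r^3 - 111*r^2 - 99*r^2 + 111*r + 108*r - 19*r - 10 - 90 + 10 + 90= 630*n^2 + 1800*n + 10*r^3 + r^2*(20*n - 210) + r*(-630*n^2 - 1820*n + 200)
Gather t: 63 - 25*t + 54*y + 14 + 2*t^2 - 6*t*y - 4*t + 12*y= 2*t^2 + t*(-6*y - 29) + 66*y + 77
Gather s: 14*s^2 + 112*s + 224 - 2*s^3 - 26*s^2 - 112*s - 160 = -2*s^3 - 12*s^2 + 64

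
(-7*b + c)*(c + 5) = -7*b*c - 35*b + c^2 + 5*c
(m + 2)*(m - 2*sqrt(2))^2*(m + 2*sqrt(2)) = m^4 - 2*sqrt(2)*m^3 + 2*m^3 - 8*m^2 - 4*sqrt(2)*m^2 - 16*m + 16*sqrt(2)*m + 32*sqrt(2)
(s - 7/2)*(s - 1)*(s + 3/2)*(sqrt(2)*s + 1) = sqrt(2)*s^4 - 3*sqrt(2)*s^3 + s^3 - 13*sqrt(2)*s^2/4 - 3*s^2 - 13*s/4 + 21*sqrt(2)*s/4 + 21/4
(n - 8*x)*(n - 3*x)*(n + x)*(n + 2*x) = n^4 - 8*n^3*x - 7*n^2*x^2 + 50*n*x^3 + 48*x^4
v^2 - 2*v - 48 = (v - 8)*(v + 6)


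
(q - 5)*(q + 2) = q^2 - 3*q - 10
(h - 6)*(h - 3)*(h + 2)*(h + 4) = h^4 - 3*h^3 - 28*h^2 + 36*h + 144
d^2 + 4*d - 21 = (d - 3)*(d + 7)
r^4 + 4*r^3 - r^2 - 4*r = r*(r - 1)*(r + 1)*(r + 4)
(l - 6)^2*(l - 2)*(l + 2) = l^4 - 12*l^3 + 32*l^2 + 48*l - 144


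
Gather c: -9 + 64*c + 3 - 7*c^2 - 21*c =-7*c^2 + 43*c - 6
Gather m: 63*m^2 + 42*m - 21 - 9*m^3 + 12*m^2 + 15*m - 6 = -9*m^3 + 75*m^2 + 57*m - 27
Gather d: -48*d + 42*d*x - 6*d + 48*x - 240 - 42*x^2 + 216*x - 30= d*(42*x - 54) - 42*x^2 + 264*x - 270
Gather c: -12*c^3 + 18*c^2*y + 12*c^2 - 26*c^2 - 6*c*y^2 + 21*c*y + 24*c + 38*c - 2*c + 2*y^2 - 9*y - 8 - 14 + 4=-12*c^3 + c^2*(18*y - 14) + c*(-6*y^2 + 21*y + 60) + 2*y^2 - 9*y - 18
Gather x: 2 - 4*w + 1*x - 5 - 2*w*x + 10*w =6*w + x*(1 - 2*w) - 3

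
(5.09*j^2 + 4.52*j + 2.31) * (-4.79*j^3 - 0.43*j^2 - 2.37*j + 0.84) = -24.3811*j^5 - 23.8395*j^4 - 25.0718*j^3 - 7.4301*j^2 - 1.6779*j + 1.9404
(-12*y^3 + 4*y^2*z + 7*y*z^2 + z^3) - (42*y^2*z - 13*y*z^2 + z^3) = -12*y^3 - 38*y^2*z + 20*y*z^2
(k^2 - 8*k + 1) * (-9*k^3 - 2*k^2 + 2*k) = -9*k^5 + 70*k^4 + 9*k^3 - 18*k^2 + 2*k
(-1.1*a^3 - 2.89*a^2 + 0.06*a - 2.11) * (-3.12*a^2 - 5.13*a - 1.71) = 3.432*a^5 + 14.6598*a^4 + 16.5195*a^3 + 11.2173*a^2 + 10.7217*a + 3.6081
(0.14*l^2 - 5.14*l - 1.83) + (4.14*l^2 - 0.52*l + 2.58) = 4.28*l^2 - 5.66*l + 0.75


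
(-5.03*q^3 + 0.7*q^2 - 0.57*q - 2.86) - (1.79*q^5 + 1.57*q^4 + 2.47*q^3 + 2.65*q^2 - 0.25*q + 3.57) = -1.79*q^5 - 1.57*q^4 - 7.5*q^3 - 1.95*q^2 - 0.32*q - 6.43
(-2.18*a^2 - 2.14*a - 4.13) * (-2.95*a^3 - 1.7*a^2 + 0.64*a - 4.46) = 6.431*a^5 + 10.019*a^4 + 14.4263*a^3 + 15.3742*a^2 + 6.9012*a + 18.4198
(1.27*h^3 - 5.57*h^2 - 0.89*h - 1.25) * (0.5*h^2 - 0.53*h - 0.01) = 0.635*h^5 - 3.4581*h^4 + 2.4944*h^3 - 0.0976*h^2 + 0.6714*h + 0.0125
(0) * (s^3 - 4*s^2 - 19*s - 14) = 0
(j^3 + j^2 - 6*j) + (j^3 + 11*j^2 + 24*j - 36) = 2*j^3 + 12*j^2 + 18*j - 36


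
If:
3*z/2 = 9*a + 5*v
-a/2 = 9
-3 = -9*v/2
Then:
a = -18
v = 2/3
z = -952/9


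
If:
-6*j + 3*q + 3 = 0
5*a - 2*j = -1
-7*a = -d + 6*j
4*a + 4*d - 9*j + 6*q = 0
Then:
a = -15/199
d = 267/199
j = 62/199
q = -75/199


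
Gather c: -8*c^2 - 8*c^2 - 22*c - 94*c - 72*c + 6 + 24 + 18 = -16*c^2 - 188*c + 48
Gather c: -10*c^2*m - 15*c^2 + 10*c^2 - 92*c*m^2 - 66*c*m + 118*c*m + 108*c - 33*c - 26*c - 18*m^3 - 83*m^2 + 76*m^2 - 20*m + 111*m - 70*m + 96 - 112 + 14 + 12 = c^2*(-10*m - 5) + c*(-92*m^2 + 52*m + 49) - 18*m^3 - 7*m^2 + 21*m + 10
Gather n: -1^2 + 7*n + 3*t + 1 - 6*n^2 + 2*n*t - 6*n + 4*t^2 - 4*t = -6*n^2 + n*(2*t + 1) + 4*t^2 - t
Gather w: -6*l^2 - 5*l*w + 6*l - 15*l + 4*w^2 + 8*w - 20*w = -6*l^2 - 9*l + 4*w^2 + w*(-5*l - 12)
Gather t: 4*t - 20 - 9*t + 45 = 25 - 5*t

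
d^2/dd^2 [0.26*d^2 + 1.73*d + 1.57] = 0.520000000000000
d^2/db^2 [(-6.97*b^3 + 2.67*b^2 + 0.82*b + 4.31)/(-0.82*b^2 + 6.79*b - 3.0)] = (-7.105427357601e-15*b^5 - 5.6843418860808e-14*b^4 + 577.563966*b^3 - 829.852464*b^2 + 532.466508*b - 457.678942)/(0.551368*b^6 - 13.696788*b^5 + 119.467686*b^4 - 413.267239*b^3 + 437.0769*b^2 - 183.33*b + 27.0)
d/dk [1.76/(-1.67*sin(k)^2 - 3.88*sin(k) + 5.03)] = (5.8784*sin(k) + 6.8288)*cos(k)/(1.67*sin(k)^2 + 3.88*sin(k) - 5.03)^2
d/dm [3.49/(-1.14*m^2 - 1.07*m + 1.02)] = (7.9572*m + 3.7343)/(1.14*m^2 + 1.07*m - 1.02)^2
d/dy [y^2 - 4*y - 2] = 2*y - 4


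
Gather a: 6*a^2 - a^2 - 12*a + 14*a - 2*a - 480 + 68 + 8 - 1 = 5*a^2 - 405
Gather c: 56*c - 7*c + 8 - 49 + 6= 49*c - 35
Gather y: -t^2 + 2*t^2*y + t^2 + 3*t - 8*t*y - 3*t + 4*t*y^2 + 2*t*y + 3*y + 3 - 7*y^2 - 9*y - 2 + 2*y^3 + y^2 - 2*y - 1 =2*y^3 + y^2*(4*t - 6) + y*(2*t^2 - 6*t - 8)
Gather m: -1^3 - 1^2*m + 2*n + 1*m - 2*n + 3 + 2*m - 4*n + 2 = 2*m - 4*n + 4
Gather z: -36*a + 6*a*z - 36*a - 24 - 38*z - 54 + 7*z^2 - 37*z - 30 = -72*a + 7*z^2 + z*(6*a - 75) - 108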